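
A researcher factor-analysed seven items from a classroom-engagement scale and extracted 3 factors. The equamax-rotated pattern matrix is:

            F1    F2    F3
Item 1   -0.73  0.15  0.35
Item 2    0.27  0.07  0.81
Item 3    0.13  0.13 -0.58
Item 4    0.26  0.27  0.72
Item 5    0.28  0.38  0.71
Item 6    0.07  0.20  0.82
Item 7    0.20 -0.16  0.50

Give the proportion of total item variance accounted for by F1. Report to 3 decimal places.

0.116

SS loadings for F1 = (-0.73)² + 0.27² + 0.13² + 0.26² + 0.28² + 0.07² + 0.20² = 0.8136
Proportion of variance = 0.8136 / 7 = 0.1162.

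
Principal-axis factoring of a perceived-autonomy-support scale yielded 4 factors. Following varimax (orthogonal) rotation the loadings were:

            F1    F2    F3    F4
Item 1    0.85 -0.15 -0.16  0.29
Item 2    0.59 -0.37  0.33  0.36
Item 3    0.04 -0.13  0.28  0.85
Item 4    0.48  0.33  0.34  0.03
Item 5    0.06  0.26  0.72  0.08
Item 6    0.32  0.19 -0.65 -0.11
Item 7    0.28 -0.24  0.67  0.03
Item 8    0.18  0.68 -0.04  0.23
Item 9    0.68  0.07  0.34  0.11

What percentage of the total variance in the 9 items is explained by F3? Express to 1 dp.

20.4%

SS loadings for F3 = (-0.16)² + 0.33² + 0.28² + 0.34² + 0.72² + (-0.65)² + 0.67² + (-0.04)² + 0.34² = 1.8355
With 9 standardized items, total variance = 9. Proportion = 1.8355/9 = 0.2039 → 20.39%.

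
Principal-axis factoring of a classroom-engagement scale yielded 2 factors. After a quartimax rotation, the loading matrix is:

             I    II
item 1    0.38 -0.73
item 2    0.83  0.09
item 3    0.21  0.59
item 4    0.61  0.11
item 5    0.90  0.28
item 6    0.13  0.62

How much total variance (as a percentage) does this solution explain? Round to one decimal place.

57.3%

SS loadings by factor: 2.0764, 1.3640; total = 3.4404.
Total variance with 6 standardized items is 6, so the solution explains 3.4404/6 = 0.5734 = 57.34%.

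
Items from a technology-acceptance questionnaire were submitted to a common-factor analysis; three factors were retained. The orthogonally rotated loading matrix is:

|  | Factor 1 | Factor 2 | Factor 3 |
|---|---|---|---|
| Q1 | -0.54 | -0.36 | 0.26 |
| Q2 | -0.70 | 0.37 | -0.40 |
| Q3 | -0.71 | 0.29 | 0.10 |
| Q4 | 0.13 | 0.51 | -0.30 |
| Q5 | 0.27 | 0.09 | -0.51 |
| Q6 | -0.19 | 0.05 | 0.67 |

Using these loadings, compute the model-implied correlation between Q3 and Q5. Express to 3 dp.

-0.217

r̂ = Σ λ_i·λ_j across factors = (-0.71)(0.27) + (0.29)(0.09) + (0.10)(-0.51)
  = -0.1917 +0.0261 -0.0510 = -0.2166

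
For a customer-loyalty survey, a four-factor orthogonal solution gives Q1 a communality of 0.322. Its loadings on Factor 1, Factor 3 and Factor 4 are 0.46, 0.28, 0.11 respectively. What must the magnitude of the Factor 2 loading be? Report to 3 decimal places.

Under orthogonal rotation h² = Σλ², so λ_Factor 2² = h² − (0.3021) = 0.322 − 0.3021 = 0.0199.
|λ| = √0.0199 = 0.1411.

0.141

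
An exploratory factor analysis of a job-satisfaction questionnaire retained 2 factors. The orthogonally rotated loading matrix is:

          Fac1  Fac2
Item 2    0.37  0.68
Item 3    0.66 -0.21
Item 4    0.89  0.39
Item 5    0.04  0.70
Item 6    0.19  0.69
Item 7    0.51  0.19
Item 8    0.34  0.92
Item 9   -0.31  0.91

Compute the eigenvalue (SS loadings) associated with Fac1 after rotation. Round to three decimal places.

1.874

SS loadings for Fac1 = 0.37² + 0.66² + 0.89² + 0.04² + 0.19² + 0.51² + 0.34² + (-0.31)² = 0.1369 + 0.4356 + 0.7921 + 0.0016 + 0.0361 + 0.2601 + 0.1156 + 0.0961 = 1.8741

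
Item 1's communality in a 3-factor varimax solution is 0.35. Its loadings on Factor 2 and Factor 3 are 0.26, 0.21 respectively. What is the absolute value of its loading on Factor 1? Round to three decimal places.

Under orthogonal rotation h² = Σλ², so λ_Factor 1² = h² − (0.1117) = 0.35 − 0.1117 = 0.2383.
|λ| = √0.2383 = 0.4882.

0.488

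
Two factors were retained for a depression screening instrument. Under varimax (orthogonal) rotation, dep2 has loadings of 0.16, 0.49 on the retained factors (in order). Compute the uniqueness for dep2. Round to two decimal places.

0.73

h² = 0.16² + 0.49² = 0.0256 + 0.2401 = 0.2657
Uniqueness u² = 1 − h² = 1 − 0.2657 = 0.7343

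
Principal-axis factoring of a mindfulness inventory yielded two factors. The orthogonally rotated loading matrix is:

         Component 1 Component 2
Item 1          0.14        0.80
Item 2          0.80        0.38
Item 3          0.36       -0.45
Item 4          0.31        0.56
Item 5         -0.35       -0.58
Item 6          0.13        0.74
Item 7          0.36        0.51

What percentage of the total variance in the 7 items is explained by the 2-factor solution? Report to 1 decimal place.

51.4%

Communalities: 0.6596, 0.7844, 0.3321, 0.4097, 0.4589, 0.5645, 0.3897; Σh² = 3.5989.
Total variance with 7 standardized items is 7, so the solution explains 3.5989/7 = 0.5141 = 51.41%.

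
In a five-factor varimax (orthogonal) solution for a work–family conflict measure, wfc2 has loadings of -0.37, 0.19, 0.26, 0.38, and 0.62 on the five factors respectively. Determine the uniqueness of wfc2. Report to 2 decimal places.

0.23

h² = (-0.37)² + 0.19² + 0.26² + 0.38² + 0.62² = 0.1369 + 0.0361 + 0.0676 + 0.1444 + 0.3844 = 0.7694
Uniqueness u² = 1 − h² = 1 − 0.7694 = 0.2306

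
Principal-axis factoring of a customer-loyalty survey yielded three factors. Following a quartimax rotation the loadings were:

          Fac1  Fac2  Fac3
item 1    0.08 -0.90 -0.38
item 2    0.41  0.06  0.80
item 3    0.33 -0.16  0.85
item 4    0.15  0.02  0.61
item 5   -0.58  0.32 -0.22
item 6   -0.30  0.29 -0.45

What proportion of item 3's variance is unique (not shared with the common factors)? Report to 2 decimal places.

0.14

h² = 0.33² + (-0.16)² + 0.85² = 0.1089 + 0.0256 + 0.7225 = 0.8570
Uniqueness u² = 1 − h² = 1 − 0.8570 = 0.1430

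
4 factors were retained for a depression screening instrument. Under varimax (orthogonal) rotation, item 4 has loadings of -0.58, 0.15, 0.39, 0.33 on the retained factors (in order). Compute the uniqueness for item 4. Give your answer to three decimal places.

0.380

h² = (-0.58)² + 0.15² + 0.39² + 0.33² = 0.3364 + 0.0225 + 0.1521 + 0.1089 = 0.6199
Uniqueness u² = 1 − h² = 1 − 0.6199 = 0.3801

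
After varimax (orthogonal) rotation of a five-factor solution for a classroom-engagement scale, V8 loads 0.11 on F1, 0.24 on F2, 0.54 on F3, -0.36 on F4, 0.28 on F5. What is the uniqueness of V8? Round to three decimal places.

0.431

h² = 0.11² + 0.24² + 0.54² + (-0.36)² + 0.28² = 0.0121 + 0.0576 + 0.2916 + 0.1296 + 0.0784 = 0.5693
Uniqueness u² = 1 − h² = 1 − 0.5693 = 0.4307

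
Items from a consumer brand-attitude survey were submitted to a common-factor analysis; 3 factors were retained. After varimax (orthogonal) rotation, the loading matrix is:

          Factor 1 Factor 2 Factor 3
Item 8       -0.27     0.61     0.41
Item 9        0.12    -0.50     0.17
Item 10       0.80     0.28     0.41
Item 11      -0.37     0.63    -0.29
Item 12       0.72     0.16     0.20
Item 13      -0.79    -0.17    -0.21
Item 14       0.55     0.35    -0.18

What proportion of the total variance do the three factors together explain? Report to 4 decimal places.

0.5928

Communalities: 0.6131, 0.2933, 0.8865, 0.6179, 0.5840, 0.6971, 0.4574; Σh² = 4.1493.
Total variance with 7 standardized items is 7, so the solution explains 4.1493/7 = 0.5928.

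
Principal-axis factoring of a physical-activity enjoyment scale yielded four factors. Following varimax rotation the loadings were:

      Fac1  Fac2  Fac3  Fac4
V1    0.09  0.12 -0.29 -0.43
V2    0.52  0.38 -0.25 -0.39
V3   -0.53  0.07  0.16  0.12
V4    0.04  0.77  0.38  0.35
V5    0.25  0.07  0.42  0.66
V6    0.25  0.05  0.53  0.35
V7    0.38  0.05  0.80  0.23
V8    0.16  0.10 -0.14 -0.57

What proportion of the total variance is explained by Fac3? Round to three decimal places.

0.179

SS loadings for Fac3 = (-0.29)² + (-0.25)² + 0.16² + 0.38² + 0.42² + 0.53² + 0.80² + (-0.14)² = 1.4335
Proportion of variance = 1.4335 / 8 = 0.1792.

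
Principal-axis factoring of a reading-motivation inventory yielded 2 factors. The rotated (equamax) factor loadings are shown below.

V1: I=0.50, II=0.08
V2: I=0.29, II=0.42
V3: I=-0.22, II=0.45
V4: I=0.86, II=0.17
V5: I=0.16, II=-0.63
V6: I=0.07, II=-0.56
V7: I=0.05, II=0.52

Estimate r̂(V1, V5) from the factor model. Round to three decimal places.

r̂ = Σ λ_i·λ_j across factors = (0.50)(0.16) + (0.08)(-0.63)
  = +0.0800 -0.0504 = 0.0296

0.030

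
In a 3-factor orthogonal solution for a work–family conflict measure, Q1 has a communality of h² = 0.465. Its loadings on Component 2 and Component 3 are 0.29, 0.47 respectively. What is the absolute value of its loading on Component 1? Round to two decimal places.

0.40

Under orthogonal rotation h² = Σλ², so λ_Component 1² = h² − (0.3050) = 0.465 − 0.3050 = 0.1600.
|λ| = √0.1600 = 0.4000.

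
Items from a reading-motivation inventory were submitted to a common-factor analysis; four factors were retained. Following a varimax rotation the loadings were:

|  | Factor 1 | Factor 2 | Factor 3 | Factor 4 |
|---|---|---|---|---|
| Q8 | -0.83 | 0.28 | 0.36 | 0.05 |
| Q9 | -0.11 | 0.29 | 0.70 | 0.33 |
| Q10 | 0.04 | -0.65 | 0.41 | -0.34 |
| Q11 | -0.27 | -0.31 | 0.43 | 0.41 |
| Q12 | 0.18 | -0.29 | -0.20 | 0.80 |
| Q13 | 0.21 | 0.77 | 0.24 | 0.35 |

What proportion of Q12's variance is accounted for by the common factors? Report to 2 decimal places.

h² = 0.18² + (-0.29)² + (-0.20)² + 0.80² = 0.0324 + 0.0841 + 0.0400 + 0.6400 = 0.7965

0.80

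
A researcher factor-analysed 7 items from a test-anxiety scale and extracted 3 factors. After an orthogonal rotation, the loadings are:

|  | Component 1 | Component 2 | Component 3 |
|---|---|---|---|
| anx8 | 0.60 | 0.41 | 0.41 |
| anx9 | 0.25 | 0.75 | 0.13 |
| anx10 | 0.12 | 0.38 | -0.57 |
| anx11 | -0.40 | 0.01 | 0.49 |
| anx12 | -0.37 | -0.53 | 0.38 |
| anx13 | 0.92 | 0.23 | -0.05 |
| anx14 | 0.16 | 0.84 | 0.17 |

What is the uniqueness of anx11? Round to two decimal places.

h² = (-0.40)² + 0.01² + 0.49² = 0.1600 + 0.0001 + 0.2401 = 0.4002
Uniqueness u² = 1 − h² = 1 − 0.4002 = 0.5998

0.60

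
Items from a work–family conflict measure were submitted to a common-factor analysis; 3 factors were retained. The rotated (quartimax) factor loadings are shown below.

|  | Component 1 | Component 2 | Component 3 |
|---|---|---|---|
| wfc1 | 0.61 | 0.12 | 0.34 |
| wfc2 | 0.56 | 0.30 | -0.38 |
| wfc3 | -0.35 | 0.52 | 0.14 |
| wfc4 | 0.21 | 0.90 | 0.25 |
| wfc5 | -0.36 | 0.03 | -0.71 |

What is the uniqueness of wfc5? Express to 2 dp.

0.37

h² = (-0.36)² + 0.03² + (-0.71)² = 0.1296 + 0.0009 + 0.5041 = 0.6346
Uniqueness u² = 1 − h² = 1 − 0.6346 = 0.3654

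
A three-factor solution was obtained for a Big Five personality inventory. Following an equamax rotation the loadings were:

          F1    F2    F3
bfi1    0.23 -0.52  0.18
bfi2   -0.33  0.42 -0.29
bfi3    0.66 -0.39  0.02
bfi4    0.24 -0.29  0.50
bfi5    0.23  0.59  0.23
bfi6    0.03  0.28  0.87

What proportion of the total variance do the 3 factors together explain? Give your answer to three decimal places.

SS loadings by factor: 0.7088, 1.1095, 1.1767; total = 2.9950.
Total variance with 6 standardized items is 6, so the solution explains 2.9950/6 = 0.4992.

0.499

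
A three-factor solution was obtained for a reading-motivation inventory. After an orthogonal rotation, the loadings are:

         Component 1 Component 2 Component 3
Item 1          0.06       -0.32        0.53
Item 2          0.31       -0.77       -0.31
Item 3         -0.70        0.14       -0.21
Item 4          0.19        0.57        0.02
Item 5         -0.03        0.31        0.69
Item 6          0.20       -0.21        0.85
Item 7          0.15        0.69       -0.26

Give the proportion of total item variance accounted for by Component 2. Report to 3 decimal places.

0.237

SS loadings for Component 2 = (-0.32)² + (-0.77)² + 0.14² + 0.57² + 0.31² + (-0.21)² + 0.69² = 1.6561
Proportion of variance = 1.6561 / 7 = 0.2366.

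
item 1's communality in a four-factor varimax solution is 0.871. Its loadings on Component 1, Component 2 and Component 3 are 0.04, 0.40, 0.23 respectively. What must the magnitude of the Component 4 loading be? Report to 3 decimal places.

Under orthogonal rotation h² = Σλ², so λ_Component 4² = h² − (0.2145) = 0.871 − 0.2145 = 0.6565.
|λ| = √0.6565 = 0.8102.

0.810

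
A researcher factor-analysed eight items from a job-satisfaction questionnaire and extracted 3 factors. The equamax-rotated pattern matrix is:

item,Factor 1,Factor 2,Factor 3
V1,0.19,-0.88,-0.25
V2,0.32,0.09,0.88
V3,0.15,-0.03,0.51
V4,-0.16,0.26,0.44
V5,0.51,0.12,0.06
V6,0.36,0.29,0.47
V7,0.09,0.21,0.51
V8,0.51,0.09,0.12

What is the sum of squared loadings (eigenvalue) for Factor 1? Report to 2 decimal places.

SS loadings for Factor 1 = 0.19² + 0.32² + 0.15² + (-0.16)² + 0.51² + 0.36² + 0.09² + 0.51² = 0.0361 + 0.1024 + 0.0225 + 0.0256 + 0.2601 + 0.1296 + 0.0081 + 0.2601 = 0.8445

0.84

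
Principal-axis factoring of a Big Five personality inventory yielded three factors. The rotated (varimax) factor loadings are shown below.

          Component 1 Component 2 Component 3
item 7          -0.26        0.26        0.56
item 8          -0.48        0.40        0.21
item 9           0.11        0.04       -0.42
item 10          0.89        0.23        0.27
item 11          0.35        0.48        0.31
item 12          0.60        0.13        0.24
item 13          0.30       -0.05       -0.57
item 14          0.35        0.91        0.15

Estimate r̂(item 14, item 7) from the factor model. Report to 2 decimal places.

r̂ = Σ λ_i·λ_j across factors = (0.35)(-0.26) + (0.91)(0.26) + (0.15)(0.56)
  = -0.0910 +0.2366 +0.0840 = 0.2296

0.23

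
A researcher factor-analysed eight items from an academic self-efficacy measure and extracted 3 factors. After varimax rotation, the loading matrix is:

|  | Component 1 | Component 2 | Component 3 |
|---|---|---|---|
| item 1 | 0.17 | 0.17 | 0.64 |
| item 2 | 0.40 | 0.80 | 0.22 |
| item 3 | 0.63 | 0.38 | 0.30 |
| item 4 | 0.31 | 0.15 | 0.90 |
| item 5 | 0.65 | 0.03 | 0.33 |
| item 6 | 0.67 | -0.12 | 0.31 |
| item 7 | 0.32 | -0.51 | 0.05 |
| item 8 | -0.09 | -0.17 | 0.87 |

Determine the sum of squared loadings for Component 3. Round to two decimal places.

2.32

SS loadings for Component 3 = 0.64² + 0.22² + 0.30² + 0.90² + 0.33² + 0.31² + 0.05² + 0.87² = 0.4096 + 0.0484 + 0.0900 + 0.8100 + 0.1089 + 0.0961 + 0.0025 + 0.7569 = 2.3224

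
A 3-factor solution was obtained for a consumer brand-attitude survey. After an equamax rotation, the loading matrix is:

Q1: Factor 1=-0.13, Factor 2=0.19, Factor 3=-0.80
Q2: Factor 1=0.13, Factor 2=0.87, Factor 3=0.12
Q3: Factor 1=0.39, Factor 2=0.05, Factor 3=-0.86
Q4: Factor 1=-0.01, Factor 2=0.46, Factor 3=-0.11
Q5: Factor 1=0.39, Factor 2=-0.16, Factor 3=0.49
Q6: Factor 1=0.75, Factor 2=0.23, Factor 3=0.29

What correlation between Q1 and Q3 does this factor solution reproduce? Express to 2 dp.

r̂ = Σ λ_i·λ_j across factors = (-0.13)(0.39) + (0.19)(0.05) + (-0.80)(-0.86)
  = -0.0507 +0.0095 +0.6880 = 0.6468

0.65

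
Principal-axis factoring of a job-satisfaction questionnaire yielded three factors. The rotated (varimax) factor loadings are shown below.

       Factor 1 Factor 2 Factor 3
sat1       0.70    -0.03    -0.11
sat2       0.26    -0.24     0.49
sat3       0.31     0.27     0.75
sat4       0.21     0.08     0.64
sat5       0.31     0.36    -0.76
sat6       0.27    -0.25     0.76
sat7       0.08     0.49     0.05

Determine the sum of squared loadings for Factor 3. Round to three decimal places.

SS loadings for Factor 3 = (-0.11)² + 0.49² + 0.75² + 0.64² + (-0.76)² + 0.76² + 0.05² = 0.0121 + 0.2401 + 0.5625 + 0.4096 + 0.5776 + 0.5776 + 0.0025 = 2.3820

2.382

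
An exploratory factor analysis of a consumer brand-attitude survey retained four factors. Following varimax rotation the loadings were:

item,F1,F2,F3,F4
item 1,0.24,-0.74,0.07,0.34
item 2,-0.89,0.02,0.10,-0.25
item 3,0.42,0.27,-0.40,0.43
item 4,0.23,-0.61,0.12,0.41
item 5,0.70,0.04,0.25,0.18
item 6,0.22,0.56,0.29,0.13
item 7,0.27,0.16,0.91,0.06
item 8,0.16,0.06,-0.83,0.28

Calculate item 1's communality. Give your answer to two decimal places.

h² = 0.24² + (-0.74)² + 0.07² + 0.34² = 0.0576 + 0.5476 + 0.0049 + 0.1156 = 0.7257

0.73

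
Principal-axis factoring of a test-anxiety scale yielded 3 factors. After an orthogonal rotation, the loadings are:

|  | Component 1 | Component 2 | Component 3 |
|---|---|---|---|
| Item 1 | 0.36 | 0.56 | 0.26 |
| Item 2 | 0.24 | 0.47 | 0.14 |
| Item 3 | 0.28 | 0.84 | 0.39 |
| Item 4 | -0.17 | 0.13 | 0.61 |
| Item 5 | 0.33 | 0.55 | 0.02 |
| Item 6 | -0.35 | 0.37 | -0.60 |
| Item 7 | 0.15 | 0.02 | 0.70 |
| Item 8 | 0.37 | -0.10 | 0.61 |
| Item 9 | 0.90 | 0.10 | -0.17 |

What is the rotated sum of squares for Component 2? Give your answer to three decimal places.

1.717

SS loadings for Component 2 = 0.56² + 0.47² + 0.84² + 0.13² + 0.55² + 0.37² + 0.02² + (-0.10)² + 0.10² = 0.3136 + 0.2209 + 0.7056 + 0.0169 + 0.3025 + 0.1369 + 0.0004 + 0.0100 + 0.0100 = 1.7168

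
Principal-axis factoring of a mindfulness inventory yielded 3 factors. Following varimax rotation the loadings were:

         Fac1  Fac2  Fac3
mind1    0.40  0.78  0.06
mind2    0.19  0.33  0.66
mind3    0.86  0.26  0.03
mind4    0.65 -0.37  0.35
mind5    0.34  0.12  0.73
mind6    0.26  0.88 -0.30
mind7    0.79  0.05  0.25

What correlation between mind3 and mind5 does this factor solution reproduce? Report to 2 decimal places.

0.35

r̂ = Σ λ_i·λ_j across factors = (0.86)(0.34) + (0.26)(0.12) + (0.03)(0.73)
  = +0.2924 +0.0312 +0.0219 = 0.3455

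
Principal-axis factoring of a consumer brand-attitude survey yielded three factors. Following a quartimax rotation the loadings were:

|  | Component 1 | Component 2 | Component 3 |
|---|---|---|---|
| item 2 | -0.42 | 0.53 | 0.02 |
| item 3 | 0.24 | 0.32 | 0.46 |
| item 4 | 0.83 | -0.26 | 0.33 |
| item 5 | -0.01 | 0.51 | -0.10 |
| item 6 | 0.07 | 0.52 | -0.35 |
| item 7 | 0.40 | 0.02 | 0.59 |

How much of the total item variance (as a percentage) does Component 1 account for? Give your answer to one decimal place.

18.1%

SS loadings for Component 1 = (-0.42)² + 0.24² + 0.83² + (-0.01)² + 0.07² + 0.40² = 1.0879
With 6 standardized items, total variance = 6. Proportion = 1.0879/6 = 0.1813 → 18.13%.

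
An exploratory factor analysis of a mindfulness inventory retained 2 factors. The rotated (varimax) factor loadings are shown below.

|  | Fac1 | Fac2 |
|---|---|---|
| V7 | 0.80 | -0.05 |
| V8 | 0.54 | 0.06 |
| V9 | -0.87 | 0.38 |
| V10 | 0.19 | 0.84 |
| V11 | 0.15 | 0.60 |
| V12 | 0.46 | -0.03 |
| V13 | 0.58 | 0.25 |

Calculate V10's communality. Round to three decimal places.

0.742

h² = 0.19² + 0.84² = 0.0361 + 0.7056 = 0.7417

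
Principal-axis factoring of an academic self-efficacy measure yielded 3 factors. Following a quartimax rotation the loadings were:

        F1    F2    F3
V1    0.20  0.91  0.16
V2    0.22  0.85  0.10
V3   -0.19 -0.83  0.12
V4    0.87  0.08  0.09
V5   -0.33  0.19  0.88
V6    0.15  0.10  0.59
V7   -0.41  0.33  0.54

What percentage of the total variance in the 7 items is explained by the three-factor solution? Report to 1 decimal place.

Communalities: 0.8937, 0.7809, 0.7394, 0.7714, 0.9194, 0.3806, 0.5686; Σh² = 5.0540.
Total variance with 7 standardized items is 7, so the solution explains 5.0540/7 = 0.7220 = 72.20%.

72.2%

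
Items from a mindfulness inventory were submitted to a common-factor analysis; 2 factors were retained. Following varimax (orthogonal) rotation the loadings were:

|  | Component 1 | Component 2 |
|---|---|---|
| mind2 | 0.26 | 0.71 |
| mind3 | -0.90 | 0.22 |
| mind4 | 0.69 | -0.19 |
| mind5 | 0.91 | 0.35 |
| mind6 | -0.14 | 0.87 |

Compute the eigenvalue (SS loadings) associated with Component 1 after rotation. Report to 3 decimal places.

2.201

SS loadings for Component 1 = 0.26² + (-0.90)² + 0.69² + 0.91² + (-0.14)² = 0.0676 + 0.8100 + 0.4761 + 0.8281 + 0.0196 = 2.2014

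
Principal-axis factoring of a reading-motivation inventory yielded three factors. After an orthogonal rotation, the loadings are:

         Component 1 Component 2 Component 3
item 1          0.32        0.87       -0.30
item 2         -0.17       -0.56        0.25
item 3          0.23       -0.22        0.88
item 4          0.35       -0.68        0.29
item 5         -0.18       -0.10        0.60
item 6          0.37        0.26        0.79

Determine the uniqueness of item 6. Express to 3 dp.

0.171

h² = 0.37² + 0.26² + 0.79² = 0.1369 + 0.0676 + 0.6241 = 0.8286
Uniqueness u² = 1 − h² = 1 − 0.8286 = 0.1714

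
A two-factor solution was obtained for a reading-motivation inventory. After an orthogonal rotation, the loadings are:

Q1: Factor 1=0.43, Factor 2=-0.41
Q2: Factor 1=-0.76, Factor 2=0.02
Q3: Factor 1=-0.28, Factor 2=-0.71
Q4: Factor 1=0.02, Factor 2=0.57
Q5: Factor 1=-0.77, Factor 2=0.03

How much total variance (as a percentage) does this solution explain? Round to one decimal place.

48.7%

Communalities: 0.3530, 0.5780, 0.5825, 0.3253, 0.5938; Σh² = 2.4326.
Total variance with 5 standardized items is 5, so the solution explains 2.4326/5 = 0.4865 = 48.65%.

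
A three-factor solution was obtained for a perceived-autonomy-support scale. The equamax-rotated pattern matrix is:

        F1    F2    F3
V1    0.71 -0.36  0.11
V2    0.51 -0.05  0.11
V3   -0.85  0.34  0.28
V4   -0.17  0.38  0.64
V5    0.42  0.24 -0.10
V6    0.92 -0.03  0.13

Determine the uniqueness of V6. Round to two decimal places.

h² = 0.92² + (-0.03)² + 0.13² = 0.8464 + 0.0009 + 0.0169 = 0.8642
Uniqueness u² = 1 − h² = 1 − 0.8642 = 0.1358

0.14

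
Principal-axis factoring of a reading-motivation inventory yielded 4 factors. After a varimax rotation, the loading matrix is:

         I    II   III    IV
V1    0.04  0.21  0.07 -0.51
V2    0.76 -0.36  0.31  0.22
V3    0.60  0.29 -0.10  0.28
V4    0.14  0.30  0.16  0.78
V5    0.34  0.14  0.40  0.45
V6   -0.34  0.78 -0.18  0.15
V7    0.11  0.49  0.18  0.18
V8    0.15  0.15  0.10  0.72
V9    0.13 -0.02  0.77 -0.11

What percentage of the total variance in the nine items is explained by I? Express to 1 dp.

13.8%

SS loadings for I = 0.04² + 0.76² + 0.60² + 0.14² + 0.34² + (-0.34)² + 0.11² + 0.15² + 0.13² = 1.2415
With 9 standardized items, total variance = 9. Proportion = 1.2415/9 = 0.1379 → 13.79%.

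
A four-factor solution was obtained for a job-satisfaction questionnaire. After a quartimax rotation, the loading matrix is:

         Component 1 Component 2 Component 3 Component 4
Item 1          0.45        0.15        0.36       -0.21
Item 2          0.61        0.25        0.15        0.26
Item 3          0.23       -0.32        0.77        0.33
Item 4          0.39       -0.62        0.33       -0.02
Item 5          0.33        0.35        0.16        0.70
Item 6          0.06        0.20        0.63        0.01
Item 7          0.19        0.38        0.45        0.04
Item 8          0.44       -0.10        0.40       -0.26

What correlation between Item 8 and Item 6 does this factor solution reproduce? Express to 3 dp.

0.256

r̂ = Σ λ_i·λ_j across factors = (0.44)(0.06) + (-0.10)(0.20) + (0.40)(0.63) + (-0.26)(0.01)
  = +0.0264 -0.0200 +0.2520 -0.0026 = 0.2558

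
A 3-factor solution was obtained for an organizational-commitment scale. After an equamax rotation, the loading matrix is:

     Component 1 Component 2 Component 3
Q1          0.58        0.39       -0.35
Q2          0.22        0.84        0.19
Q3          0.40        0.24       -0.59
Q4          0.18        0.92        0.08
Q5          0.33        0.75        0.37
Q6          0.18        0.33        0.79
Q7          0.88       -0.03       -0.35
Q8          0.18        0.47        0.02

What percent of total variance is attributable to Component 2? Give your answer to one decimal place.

SS loadings for Component 2 = 0.39² + 0.84² + 0.24² + 0.92² + 0.75² + 0.33² + (-0.03)² + 0.47² = 2.6549
With 8 standardized items, total variance = 8. Proportion = 2.6549/8 = 0.3319 → 33.19%.

33.2%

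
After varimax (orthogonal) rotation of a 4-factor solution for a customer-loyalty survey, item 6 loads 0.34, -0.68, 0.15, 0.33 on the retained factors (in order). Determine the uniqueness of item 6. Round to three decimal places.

h² = 0.34² + (-0.68)² + 0.15² + 0.33² = 0.1156 + 0.4624 + 0.0225 + 0.1089 = 0.7094
Uniqueness u² = 1 − h² = 1 − 0.7094 = 0.2906

0.291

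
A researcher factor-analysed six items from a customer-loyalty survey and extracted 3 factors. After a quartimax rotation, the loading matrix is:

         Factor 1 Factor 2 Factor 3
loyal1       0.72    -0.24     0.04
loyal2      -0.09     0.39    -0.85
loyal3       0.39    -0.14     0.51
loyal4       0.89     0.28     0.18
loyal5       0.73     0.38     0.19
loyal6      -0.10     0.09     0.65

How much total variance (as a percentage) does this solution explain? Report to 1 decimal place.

SS loadings by factor: 2.0136, 0.4602, 1.4752; total = 3.9490.
Total variance with 6 standardized items is 6, so the solution explains 3.9490/6 = 0.6582 = 65.82%.

65.8%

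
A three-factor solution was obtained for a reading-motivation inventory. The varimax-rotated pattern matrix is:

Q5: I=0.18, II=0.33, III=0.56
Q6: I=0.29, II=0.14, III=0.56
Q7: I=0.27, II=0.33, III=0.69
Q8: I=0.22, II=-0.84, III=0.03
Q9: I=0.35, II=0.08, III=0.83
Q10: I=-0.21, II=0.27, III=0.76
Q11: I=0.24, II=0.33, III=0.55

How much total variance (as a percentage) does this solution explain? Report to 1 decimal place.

SS loadings by factor: 0.4620, 1.1312, 2.6732; total = 4.2664.
Total variance with 7 standardized items is 7, so the solution explains 4.2664/7 = 0.6095 = 60.95%.

60.9%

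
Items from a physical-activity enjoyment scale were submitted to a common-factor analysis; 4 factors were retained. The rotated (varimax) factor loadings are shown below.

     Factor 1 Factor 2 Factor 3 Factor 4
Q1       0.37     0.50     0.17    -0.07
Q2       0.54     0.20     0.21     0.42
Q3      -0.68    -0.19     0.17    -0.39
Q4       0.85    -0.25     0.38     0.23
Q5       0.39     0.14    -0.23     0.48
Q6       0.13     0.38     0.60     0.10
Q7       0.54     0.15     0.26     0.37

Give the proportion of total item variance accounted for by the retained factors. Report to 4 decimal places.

Communalities: 0.4207, 0.5521, 0.6795, 0.9823, 0.4550, 0.5313, 0.5186; Σh² = 4.1395.
Total variance with 7 standardized items is 7, so the solution explains 4.1395/7 = 0.5914.

0.5914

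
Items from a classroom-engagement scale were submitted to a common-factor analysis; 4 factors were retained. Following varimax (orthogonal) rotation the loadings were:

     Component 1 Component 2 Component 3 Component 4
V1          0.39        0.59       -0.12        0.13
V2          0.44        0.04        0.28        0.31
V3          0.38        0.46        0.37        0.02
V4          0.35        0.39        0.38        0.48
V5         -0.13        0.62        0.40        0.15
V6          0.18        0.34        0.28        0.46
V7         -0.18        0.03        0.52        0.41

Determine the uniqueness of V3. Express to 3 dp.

h² = 0.38² + 0.46² + 0.37² + 0.02² = 0.1444 + 0.2116 + 0.1369 + 0.0004 = 0.4933
Uniqueness u² = 1 − h² = 1 − 0.4933 = 0.5067

0.507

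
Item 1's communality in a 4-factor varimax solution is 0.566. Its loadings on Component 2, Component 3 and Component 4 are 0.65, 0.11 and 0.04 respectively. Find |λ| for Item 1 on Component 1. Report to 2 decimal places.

0.36

Under orthogonal rotation h² = Σλ², so λ_Component 1² = h² − (0.4362) = 0.566 − 0.4362 = 0.1298.
|λ| = √0.1298 = 0.3603.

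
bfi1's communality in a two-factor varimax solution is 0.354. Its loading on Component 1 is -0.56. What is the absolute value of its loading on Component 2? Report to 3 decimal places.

0.201

Under orthogonal rotation h² = Σλ², so λ_Component 2² = h² − (0.3136) = 0.354 − 0.3136 = 0.0404.
|λ| = √0.0404 = 0.2010.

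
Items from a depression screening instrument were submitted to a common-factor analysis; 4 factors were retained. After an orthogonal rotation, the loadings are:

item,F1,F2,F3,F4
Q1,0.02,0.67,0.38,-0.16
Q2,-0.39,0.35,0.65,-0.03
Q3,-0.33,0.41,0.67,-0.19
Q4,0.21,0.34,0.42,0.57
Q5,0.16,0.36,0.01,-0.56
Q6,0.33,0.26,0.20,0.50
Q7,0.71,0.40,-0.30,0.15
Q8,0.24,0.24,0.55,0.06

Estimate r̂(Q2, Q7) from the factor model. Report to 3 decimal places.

-0.336

r̂ = Σ λ_i·λ_j across factors = (-0.39)(0.71) + (0.35)(0.40) + (0.65)(-0.30) + (-0.03)(0.15)
  = -0.2769 +0.1400 -0.1950 -0.0045 = -0.3364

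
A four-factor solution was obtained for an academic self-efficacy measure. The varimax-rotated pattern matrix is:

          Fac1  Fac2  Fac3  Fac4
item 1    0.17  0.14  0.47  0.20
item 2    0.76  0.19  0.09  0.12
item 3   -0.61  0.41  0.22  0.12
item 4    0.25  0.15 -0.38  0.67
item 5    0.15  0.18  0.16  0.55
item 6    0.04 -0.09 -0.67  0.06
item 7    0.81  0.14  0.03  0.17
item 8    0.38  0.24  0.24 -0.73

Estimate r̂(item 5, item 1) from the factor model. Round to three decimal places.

r̂ = Σ λ_i·λ_j across factors = (0.15)(0.17) + (0.18)(0.14) + (0.16)(0.47) + (0.55)(0.20)
  = +0.0255 +0.0252 +0.0752 +0.1100 = 0.2359

0.236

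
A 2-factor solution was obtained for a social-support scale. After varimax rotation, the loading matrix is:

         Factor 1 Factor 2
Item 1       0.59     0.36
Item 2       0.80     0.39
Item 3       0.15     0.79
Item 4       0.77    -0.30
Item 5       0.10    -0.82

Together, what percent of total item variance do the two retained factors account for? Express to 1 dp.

Communalities: 0.4777, 0.7921, 0.6466, 0.6829, 0.6824; Σh² = 3.2817.
Total variance with 5 standardized items is 5, so the solution explains 3.2817/5 = 0.6563 = 65.63%.

65.6%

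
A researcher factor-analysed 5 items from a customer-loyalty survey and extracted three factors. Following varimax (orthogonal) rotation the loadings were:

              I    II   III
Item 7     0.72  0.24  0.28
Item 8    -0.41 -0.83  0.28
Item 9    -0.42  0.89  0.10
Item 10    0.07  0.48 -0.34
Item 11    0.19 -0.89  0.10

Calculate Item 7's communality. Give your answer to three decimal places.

0.654

h² = 0.72² + 0.24² + 0.28² = 0.5184 + 0.0576 + 0.0784 = 0.6544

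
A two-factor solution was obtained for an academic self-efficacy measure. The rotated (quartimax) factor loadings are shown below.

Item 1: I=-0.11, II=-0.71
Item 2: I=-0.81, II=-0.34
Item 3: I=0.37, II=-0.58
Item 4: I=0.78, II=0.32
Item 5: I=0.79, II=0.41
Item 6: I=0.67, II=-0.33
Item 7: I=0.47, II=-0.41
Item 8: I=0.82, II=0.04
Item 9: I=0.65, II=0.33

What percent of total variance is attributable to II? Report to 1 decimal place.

SS loadings for II = (-0.71)² + (-0.34)² + (-0.58)² + 0.32² + 0.41² + (-0.33)² + (-0.41)² + 0.04² + 0.33² = 1.6141
With 9 standardized items, total variance = 9. Proportion = 1.6141/9 = 0.1793 → 17.93%.

17.9%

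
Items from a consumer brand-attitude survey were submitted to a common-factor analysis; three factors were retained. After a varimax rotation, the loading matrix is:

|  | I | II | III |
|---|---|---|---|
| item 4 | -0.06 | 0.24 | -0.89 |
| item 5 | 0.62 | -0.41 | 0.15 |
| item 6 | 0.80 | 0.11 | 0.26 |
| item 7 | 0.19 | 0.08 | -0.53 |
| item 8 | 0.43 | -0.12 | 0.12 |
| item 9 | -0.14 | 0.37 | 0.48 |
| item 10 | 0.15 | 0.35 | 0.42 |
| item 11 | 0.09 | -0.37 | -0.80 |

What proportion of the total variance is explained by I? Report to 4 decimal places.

SS loadings for I = (-0.06)² + 0.62² + 0.80² + 0.19² + 0.43² + (-0.14)² + 0.15² + 0.09² = 1.2992
Proportion of variance = 1.2992 / 8 = 0.1624.

0.1624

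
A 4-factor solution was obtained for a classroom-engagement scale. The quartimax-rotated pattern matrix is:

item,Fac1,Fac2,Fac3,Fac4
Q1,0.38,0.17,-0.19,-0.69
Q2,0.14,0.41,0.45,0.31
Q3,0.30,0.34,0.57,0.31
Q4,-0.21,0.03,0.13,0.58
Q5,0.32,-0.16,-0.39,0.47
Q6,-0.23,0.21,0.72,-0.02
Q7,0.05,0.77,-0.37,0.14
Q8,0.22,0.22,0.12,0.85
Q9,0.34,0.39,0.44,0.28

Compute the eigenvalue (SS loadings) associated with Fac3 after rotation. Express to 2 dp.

SS loadings for Fac3 = (-0.19)² + 0.45² + 0.57² + 0.13² + (-0.39)² + 0.72² + (-0.37)² + 0.12² + 0.44² = 0.0361 + 0.2025 + 0.3249 + 0.0169 + 0.1521 + 0.5184 + 0.1369 + 0.0144 + 0.1936 = 1.5958

1.60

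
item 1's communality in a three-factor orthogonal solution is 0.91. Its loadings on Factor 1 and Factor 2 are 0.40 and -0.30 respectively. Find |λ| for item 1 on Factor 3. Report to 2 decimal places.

Under orthogonal rotation h² = Σλ², so λ_Factor 3² = h² − (0.2500) = 0.91 − 0.2500 = 0.6600.
|λ| = √0.6600 = 0.8124.

0.81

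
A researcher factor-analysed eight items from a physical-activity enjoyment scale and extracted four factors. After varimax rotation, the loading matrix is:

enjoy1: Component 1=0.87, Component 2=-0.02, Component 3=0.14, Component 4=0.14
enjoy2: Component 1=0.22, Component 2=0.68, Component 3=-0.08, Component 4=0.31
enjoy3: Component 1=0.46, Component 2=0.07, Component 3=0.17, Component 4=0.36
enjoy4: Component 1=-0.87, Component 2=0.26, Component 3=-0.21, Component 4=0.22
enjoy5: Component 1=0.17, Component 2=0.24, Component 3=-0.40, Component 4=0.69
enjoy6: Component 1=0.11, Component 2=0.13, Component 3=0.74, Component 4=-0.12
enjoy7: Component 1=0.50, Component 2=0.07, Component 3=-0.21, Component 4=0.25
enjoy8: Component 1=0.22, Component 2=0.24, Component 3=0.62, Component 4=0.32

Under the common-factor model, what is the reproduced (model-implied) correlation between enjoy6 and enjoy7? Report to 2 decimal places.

r̂ = Σ λ_i·λ_j across factors = (0.11)(0.50) + (0.13)(0.07) + (0.74)(-0.21) + (-0.12)(0.25)
  = +0.0550 +0.0091 -0.1554 -0.0300 = -0.1213

-0.12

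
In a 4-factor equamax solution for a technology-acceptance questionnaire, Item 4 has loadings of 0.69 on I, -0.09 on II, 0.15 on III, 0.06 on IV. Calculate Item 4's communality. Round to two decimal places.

0.51

h² = 0.69² + (-0.09)² + 0.15² + 0.06² = 0.4761 + 0.0081 + 0.0225 + 0.0036 = 0.5103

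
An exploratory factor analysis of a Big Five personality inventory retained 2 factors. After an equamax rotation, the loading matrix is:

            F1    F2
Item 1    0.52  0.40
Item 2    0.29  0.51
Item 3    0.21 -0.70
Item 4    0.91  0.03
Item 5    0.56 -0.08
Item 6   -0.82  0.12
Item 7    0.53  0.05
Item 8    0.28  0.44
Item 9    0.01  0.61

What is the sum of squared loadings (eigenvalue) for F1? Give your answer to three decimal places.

SS loadings for F1 = 0.52² + 0.29² + 0.21² + 0.91² + 0.56² + (-0.82)² + 0.53² + 0.28² + 0.01² = 0.2704 + 0.0841 + 0.0441 + 0.8281 + 0.3136 + 0.6724 + 0.2809 + 0.0784 + 0.0001 = 2.5721

2.572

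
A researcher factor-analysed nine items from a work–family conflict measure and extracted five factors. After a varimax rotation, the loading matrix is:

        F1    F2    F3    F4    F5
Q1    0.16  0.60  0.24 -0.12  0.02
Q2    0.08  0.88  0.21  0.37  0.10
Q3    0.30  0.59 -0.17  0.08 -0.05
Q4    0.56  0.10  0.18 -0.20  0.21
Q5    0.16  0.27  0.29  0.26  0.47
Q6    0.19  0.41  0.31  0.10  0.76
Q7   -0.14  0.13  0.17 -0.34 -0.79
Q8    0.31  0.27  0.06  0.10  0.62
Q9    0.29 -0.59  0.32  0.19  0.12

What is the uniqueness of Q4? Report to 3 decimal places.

0.560

h² = 0.56² + 0.10² + 0.18² + (-0.20)² + 0.21² = 0.3136 + 0.0100 + 0.0324 + 0.0400 + 0.0441 = 0.4401
Uniqueness u² = 1 − h² = 1 − 0.4401 = 0.5599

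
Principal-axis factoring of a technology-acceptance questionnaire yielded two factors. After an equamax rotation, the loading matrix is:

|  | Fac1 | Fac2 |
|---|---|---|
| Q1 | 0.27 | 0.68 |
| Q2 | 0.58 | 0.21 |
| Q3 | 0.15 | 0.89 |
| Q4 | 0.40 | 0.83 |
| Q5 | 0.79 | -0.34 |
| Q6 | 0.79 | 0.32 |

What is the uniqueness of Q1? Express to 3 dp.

h² = 0.27² + 0.68² = 0.0729 + 0.4624 = 0.5353
Uniqueness u² = 1 − h² = 1 − 0.5353 = 0.4647

0.465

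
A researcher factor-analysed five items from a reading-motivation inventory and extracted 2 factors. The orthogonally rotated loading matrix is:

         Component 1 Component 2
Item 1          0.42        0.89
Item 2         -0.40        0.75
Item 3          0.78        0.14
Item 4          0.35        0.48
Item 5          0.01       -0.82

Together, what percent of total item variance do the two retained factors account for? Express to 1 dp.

SS loadings by factor: 1.0674, 2.2770; total = 3.3444.
Total variance with 5 standardized items is 5, so the solution explains 3.3444/5 = 0.6689 = 66.89%.

66.9%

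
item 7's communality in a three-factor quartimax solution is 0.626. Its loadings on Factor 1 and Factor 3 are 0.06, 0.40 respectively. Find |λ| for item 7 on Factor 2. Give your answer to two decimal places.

0.68

Under orthogonal rotation h² = Σλ², so λ_Factor 2² = h² − (0.1636) = 0.626 − 0.1636 = 0.4624.
|λ| = √0.4624 = 0.6800.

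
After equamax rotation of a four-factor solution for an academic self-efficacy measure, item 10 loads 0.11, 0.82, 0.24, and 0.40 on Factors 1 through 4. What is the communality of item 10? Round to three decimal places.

h² = 0.11² + 0.82² + 0.24² + 0.40² = 0.0121 + 0.6724 + 0.0576 + 0.1600 = 0.9021

0.902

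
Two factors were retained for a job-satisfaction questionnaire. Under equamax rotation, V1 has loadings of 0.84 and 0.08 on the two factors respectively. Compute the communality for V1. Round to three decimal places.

0.712

h² = 0.84² + 0.08² = 0.7056 + 0.0064 = 0.7120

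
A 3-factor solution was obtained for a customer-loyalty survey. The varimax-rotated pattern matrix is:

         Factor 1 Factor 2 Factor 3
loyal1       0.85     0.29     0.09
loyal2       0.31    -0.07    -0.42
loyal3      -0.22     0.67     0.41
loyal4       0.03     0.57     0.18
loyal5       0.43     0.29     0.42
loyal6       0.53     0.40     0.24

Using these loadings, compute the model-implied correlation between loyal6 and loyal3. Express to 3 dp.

r̂ = Σ λ_i·λ_j across factors = (0.53)(-0.22) + (0.40)(0.67) + (0.24)(0.41)
  = -0.1166 +0.2680 +0.0984 = 0.2498

0.250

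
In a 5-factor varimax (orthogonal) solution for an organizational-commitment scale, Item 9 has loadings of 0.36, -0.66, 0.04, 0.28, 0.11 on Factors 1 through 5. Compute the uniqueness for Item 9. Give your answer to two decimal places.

h² = 0.36² + (-0.66)² + 0.04² + 0.28² + 0.11² = 0.1296 + 0.4356 + 0.0016 + 0.0784 + 0.0121 = 0.6573
Uniqueness u² = 1 − h² = 1 − 0.6573 = 0.3427

0.34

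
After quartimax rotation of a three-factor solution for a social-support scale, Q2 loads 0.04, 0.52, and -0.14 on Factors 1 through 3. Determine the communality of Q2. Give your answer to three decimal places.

h² = 0.04² + 0.52² + (-0.14)² = 0.0016 + 0.2704 + 0.0196 = 0.2916

0.292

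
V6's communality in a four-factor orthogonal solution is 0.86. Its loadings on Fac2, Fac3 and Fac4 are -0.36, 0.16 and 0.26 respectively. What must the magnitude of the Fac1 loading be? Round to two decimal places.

0.80

Under orthogonal rotation h² = Σλ², so λ_Fac1² = h² − (0.2228) = 0.86 − 0.2228 = 0.6372.
|λ| = √0.6372 = 0.7982.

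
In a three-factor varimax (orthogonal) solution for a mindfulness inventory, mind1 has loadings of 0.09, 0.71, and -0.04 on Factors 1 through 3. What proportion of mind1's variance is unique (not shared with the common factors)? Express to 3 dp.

0.486

h² = 0.09² + 0.71² + (-0.04)² = 0.0081 + 0.5041 + 0.0016 = 0.5138
Uniqueness u² = 1 − h² = 1 − 0.5138 = 0.4862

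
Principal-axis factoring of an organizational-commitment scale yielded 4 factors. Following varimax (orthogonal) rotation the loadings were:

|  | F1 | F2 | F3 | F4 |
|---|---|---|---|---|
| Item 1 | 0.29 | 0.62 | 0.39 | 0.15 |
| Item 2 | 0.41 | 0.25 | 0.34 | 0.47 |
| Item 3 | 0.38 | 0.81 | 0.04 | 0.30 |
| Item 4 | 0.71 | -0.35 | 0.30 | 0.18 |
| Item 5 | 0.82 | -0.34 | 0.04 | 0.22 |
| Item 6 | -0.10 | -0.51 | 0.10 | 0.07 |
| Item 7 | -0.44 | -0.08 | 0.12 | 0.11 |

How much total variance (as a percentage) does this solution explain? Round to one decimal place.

Communalities: 0.6431, 0.5671, 0.8921, 0.7490, 0.8380, 0.2850, 0.2265; Σh² = 4.2008.
Total variance with 7 standardized items is 7, so the solution explains 4.2008/7 = 0.6001 = 60.01%.

60.0%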